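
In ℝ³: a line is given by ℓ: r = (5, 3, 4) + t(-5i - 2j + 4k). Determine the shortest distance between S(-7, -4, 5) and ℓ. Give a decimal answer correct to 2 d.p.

7.67

Taking (5, 3, 4) on ℓ with direction v = (-5, -2, 4): w = S − (5, 3, 4) = (-12, -7, 1), and w × v = (-26, 43, -11).
Distance = |w × v| / |v| = √2646 / √45 ≈ 7.67.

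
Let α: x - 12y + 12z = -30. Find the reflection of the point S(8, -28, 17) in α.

λ = (n·S − d)/|n|² = (548 − (-30))/289 = 2.
Reflection = S − 2λn = (8, -28, 17) − 4·(1, -12, 12) = (4, 20, -31).

(4, 20, -31)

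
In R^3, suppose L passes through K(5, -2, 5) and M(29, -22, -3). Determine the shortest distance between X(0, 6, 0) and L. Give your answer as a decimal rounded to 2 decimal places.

A direction vector for L is M − K = (24, -20, -8).
Taking (5, -2, 5) on L with direction v = (24, -20, -8): w = X − (5, -2, 5) = (-5, 8, -5), and w × v = (-164, -160, -92).
Distance = |w × v| / |v| = √60960 / √1040 ≈ 7.66.

7.66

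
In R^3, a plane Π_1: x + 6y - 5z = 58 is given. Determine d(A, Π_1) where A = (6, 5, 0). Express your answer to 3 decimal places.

2.794

n·A − d = (1)·(6) + (6)·(5) + (-5)·(0) − 58 = -22; |n| = √62.
Distance = |-22| / √62 = 22/√62 ≈ 2.794.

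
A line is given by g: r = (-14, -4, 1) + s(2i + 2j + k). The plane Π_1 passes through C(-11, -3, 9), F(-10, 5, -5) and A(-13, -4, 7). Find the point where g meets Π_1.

CF = (1, 8, -14), CA = (-2, -1, -2); a normal to Π_1 is CF × CA = (-30, 30, 15).
Using C: Π_1 has equation -30x + 30y + 15z = 375.
Substitute r = (-14, -4, 1) + t(2, 2, 1) into the plane: 315 + 15t = 375, so t = 4.
Intersection: (-14, -4, 1) + 4·(2, 2, 1) = (-6, 4, 5).

(-6, 4, 5)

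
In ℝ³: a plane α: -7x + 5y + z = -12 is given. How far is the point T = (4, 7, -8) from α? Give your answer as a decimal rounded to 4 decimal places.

1.2702

n·T − d = (-7)·(4) + (5)·(7) + (1)·(-8) − (-12) = 11; |n| = √75.
Distance = |11| / √75 = 11/√75 ≈ 1.2702.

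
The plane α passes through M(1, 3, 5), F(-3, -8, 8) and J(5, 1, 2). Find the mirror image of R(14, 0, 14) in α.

(-4, 0, -10)

MF = (-4, -11, 3), MJ = (4, -2, -3); a normal to α is MF × MJ = (39, 0, 52).
Using M: α has equation 39x + 52z = 299.
λ = (n·R − d)/|n|² = (1274 − 299)/4225 = 3/13.
Reflection = R − 2λn = (14, 0, 14) − (6/13)·(39, 0, 52) = (-4, 0, -10).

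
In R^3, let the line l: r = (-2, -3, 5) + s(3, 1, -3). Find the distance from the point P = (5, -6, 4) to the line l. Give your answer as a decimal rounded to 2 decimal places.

Taking (-2, -3, 5) on l with direction v = (3, 1, -3): w = P − (-2, -3, 5) = (7, -3, -1), and w × v = (10, 18, 16).
Distance = |w × v| / |v| = √680 / √19 ≈ 5.98.

5.98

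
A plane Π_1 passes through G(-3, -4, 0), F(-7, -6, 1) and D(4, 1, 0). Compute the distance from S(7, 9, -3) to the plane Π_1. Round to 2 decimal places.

GF = (-4, -2, 1), GD = (7, 5, 0); a normal to Π_1 is GF × GD = (-5, 7, -6).
Using G: Π_1 has equation -5x + 7y - 6z = -13.
n·S − d = (-5)·(7) + (7)·(9) + (-6)·(-3) − (-13) = 59; |n| = √110.
Distance = |59| / √110 = 59/√110 ≈ 5.63.

5.63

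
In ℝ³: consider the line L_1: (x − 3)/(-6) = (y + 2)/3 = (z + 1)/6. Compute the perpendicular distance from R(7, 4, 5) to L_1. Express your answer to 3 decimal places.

8.769

L_1 has direction (-6, 3, 6) through (3, -2, -1).
Taking (3, -2, -1) on L_1 with direction v = (-6, 3, 6): w = R − (3, -2, -1) = (4, 6, 6), and w × v = (18, -60, 48).
Distance = |w × v| / |v| = √6228 / √81 ≈ 8.769.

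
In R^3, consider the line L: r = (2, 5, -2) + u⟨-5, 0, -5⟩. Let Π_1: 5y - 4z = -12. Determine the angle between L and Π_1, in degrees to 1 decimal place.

26.2

sin θ = |n·v| / (|n||v|) = |20| / (√41 · √50) = 0.44173.
θ ≈ 26.2°.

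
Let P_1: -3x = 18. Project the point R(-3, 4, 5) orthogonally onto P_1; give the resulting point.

Foot = R − λn with λ = (n·R − d)/|n|² = (9 − 18)/9 = -1.
Foot = (-3, 4, 5) − (-1)·(-3, 0, 0) = (-6, 4, 5).

(-6, 4, 5)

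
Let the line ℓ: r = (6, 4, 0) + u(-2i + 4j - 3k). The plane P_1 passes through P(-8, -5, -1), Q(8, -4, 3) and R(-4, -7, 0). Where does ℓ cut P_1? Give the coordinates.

PQ = (16, 1, 4), PR = (4, -2, 1); a normal to P_1 is PQ × PR = (9, 0, -36).
Using P: P_1 has equation 9x - 36z = -36.
Substitute r = (6, 4, 0) + t(-2, 4, -3) into the plane: 54 + 90t = -36, so t = -1.
Intersection: (6, 4, 0) + (-1)·(-2, 4, -3) = (8, 0, 3).

(8, 0, 3)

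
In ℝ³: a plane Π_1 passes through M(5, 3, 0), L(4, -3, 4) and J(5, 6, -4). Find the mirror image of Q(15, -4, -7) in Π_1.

(-9, 4, -1)

ML = (-1, -6, 4), MJ = (0, 3, -4); a normal to Π_1 is ML × MJ = (12, -4, -3).
Using M: Π_1 has equation 12x - 4y - 3z = 48.
λ = (n·Q − d)/|n|² = (217 − 48)/169 = 1.
Reflection = Q − 2λn = (15, -4, -7) − 2·(12, -4, -3) = (-9, 4, -1).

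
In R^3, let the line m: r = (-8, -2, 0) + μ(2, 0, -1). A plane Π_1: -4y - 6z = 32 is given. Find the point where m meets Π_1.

(0, -2, -4)

Substitute r = (-8, -2, 0) + t(2, 0, -1) into the plane: 8 + 6t = 32, so t = 4.
Intersection: (-8, -2, 0) + 4·(2, 0, -1) = (0, -2, -4).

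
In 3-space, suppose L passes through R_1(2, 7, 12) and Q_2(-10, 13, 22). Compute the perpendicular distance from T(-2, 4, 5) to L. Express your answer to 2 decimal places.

8.26

A direction vector for L is Q_2 − R_1 = (-12, 6, 10).
Taking (2, 7, 12) on L with direction v = (-12, 6, 10): w = T − (2, 7, 12) = (-4, -3, -7), and w × v = (12, 124, -60).
Distance = |w × v| / |v| = √19120 / √280 ≈ 8.26.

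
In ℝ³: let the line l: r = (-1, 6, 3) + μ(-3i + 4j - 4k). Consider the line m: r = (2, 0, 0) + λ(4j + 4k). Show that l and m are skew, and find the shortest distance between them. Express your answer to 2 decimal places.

1.66

Common perpendicular direction n = (-3, 4, -4) × (0, 4, 4) = (32, 12, -12).
With w = (2, 0, 0) − (-1, 6, 3) = (3, -6, -3), w · n = 60.
Since n ≠ 0 the lines are not parallel, and w · n = 60 ≠ 0 so they do not intersect; hence they are skew.
Distance = |w · n| / |n| = |60| / √1312 ≈ 1.66.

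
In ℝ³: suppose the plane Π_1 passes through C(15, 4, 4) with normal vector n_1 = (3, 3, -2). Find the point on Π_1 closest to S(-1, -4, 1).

(8, 5, -5)

Π_1: n_1·r = n_1·C gives 3x + 3y - 2z = 49.
Foot = S − λn with λ = (n·S − d)/|n|² = (-17 − 49)/22 = -3.
Foot = (-1, -4, 1) − (-3)·(3, 3, -2) = (8, 5, -5).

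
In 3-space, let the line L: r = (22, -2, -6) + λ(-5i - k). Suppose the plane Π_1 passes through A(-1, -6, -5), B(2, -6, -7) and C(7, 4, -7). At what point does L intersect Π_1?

AB = (3, 0, -2), AC = (8, 10, -2); a normal to Π_1 is AB × AC = (20, -10, 30).
Using A: Π_1 has equation 20x - 10y + 30z = -110.
Substitute r = (22, -2, -6) + t(-5, 0, -1) into the plane: 280 + (-130)t = -110, so t = 3.
Intersection: (22, -2, -6) + 3·(-5, 0, -1) = (7, -2, -9).

(7, -2, -9)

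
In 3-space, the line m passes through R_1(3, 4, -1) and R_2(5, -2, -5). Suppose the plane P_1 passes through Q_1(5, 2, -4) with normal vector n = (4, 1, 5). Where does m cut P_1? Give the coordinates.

(4, 1, -3)

A direction vector for m is R_2 − R_1 = (2, -6, -4).
P_1: n·r = n·Q_1 gives 4x + y + 5z = 2.
Substitute r = (3, 4, -1) + t(2, -6, -4) into the plane: 11 + (-18)t = 2, so t = 1/2.
Intersection: (3, 4, -1) + (1/2)·(2, -6, -4) = (4, 1, -3).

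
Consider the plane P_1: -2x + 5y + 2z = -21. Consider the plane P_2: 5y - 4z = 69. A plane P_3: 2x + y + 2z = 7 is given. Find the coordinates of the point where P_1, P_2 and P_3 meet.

Solving the 3×3 linear system -2x + 5y + 2z = -21, 5y - 4z = 69, 2x + y + 2z = 7 (e.g. by elimination or Cramer's rule, determinant = -88) gives (12, 5, -11).

(12, 5, -11)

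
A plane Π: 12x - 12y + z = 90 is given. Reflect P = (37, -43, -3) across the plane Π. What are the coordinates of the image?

(-35, 29, -9)

λ = (n·P − d)/|n|² = (957 − 90)/289 = 3.
Reflection = P − 2λn = (37, -43, -3) − 6·(12, -12, 1) = (-35, 29, -9).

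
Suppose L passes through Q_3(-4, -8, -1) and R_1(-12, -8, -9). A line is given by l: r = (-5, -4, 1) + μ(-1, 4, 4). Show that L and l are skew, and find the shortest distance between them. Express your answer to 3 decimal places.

A direction vector for L is R_1 − Q_3 = (-8, 0, -8).
Common perpendicular direction n = (-8, 0, -8) × (-1, 4, 4) = (32, 40, -32).
With w = (-5, -4, 1) − (-4, -8, -1) = (-1, 4, 2), w · n = 64.
Since n ≠ 0 the lines are not parallel, and w · n = 64 ≠ 0 so they do not intersect; hence they are skew.
Distance = |w · n| / |n| = |64| / √3648 ≈ 1.060.

1.060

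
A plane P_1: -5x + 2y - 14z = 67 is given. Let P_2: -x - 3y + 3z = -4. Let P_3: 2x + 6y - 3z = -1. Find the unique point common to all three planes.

Solving the 3×3 linear system -5x + 2y - 14z = 67, -x - 3y + 3z = -4, 2x + 6y - 3z = -1 (e.g. by elimination or Cramer's rule, determinant = 51) gives (-5, 0, -3).

(-5, 0, -3)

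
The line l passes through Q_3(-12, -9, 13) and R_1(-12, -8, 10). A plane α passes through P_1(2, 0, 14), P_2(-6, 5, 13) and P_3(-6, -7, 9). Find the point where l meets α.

(-12, -7, 7)

A direction vector for l is R_1 − Q_3 = (0, 1, -3).
P_1P_2 = (-8, 5, -1), P_1P_3 = (-8, -7, -5); a normal to α is P_1P_2 × P_1P_3 = (-32, -32, 96).
Using P_1: α has equation -32x - 32y + 96z = 1280.
Substitute r = (-12, -9, 13) + t(0, 1, -3) into the plane: 1920 + (-320)t = 1280, so t = 2.
Intersection: (-12, -9, 13) + 2·(0, 1, -3) = (-12, -7, 7).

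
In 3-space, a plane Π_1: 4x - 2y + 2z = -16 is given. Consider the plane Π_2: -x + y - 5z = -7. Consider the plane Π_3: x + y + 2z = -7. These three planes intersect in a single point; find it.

Solving the 3×3 linear system 4x - 2y + 2z = -16, -x + y - 5z = -7, x + y + 2z = -7 (e.g. by elimination or Cramer's rule, determinant = 30) gives (-7, -4, 2).

(-7, -4, 2)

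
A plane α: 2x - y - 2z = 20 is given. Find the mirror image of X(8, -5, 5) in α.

λ = (n·X − d)/|n|² = (11 − 20)/9 = -1.
Reflection = X − 2λn = (8, -5, 5) − (-2)·(2, -1, -2) = (12, -7, 1).

(12, -7, 1)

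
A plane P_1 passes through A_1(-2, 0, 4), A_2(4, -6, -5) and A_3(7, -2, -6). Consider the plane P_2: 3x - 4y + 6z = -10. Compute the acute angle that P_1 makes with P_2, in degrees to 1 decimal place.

A_1A_2 = (6, -6, -9), A_1A_3 = (9, -2, -10); a normal to P_1 is A_1A_2 × A_1A_3 = (42, -21, 42).
Using A_1: P_1 has equation 42x - 21y + 42z = 84.
cos θ = |n₁·n₂| / (|n₁||n₂|) = |462| / (√3969 · √61).
θ = arccos(0.93894) ≈ 20.1°.

20.1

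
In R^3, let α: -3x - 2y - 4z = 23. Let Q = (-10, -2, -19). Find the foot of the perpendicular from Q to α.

(-1, 4, -7)

Foot = Q − λn with λ = (n·Q − d)/|n|² = (110 − 23)/29 = 3.
Foot = (-10, -2, -19) − 3·(-3, -2, -4) = (-1, 4, -7).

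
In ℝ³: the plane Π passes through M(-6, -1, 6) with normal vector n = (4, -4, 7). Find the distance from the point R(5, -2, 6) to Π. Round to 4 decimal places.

Π: n·r = n·M gives 4x - 4y + 7z = 22.
n·R − d = (4)·(5) + (-4)·(-2) + (7)·(6) − 22 = 48; |n| = √81.
Distance = |48| / √81 = 48/√81 ≈ 5.3333.

5.3333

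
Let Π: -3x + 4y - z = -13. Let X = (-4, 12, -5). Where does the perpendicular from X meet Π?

Foot = X − λn with λ = (n·X − d)/|n|² = (65 − (-13))/26 = 3.
Foot = (-4, 12, -5) − 3·(-3, 4, -1) = (5, 0, -2).

(5, 0, -2)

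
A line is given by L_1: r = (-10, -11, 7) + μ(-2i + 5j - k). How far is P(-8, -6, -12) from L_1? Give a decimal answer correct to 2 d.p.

Taking (-10, -11, 7) on L_1 with direction v = (-2, 5, -1): w = P − (-10, -11, 7) = (2, 5, -19), and w × v = (90, 40, 20).
Distance = |w × v| / |v| = √10100 / √30 ≈ 18.35.

18.35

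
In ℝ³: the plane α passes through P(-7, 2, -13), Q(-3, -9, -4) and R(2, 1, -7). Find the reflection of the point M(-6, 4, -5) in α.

(0, -2, -15)

PQ = (4, -11, 9), PR = (9, -1, 6); a normal to α is PQ × PR = (-57, 57, 95).
Using P: α has equation -57x + 57y + 95z = -722.
λ = (n·M − d)/|n|² = (95 − (-722))/15523 = 1/19.
Reflection = M − 2λn = (-6, 4, -5) − (2/19)·(-57, 57, 95) = (0, -2, -15).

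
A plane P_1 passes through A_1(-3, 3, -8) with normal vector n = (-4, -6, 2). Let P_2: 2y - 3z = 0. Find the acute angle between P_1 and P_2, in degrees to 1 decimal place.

P_1: n·r = n·A_1 gives -4x - 6y + 2z = -22.
cos θ = |n₁·n₂| / (|n₁||n₂|) = |-18| / (√56 · √13).
θ = arccos(0.66712) ≈ 48.2°.

48.2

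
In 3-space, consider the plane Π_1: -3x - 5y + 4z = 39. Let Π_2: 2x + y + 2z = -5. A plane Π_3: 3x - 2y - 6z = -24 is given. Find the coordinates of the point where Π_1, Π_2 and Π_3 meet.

Solving the 3×3 linear system -3x - 5y + 4z = 39, 2x + y + 2z = -5, 3x - 2y - 6z = -24 (e.g. by elimination or Cramer's rule, determinant = -112) gives (-4, -3, 3).

(-4, -3, 3)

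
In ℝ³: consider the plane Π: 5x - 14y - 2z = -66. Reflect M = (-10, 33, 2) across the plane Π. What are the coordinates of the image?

(10, -23, -6)

λ = (n·M − d)/|n|² = (-516 − (-66))/225 = -2.
Reflection = M − 2λn = (-10, 33, 2) − (-4)·(5, -14, -2) = (10, -23, -6).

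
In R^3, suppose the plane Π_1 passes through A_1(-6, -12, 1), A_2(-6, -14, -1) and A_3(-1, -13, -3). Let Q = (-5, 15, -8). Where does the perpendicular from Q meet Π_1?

(4, 0, 7)

A_1A_2 = (0, -2, -2), A_1A_3 = (5, -1, -4); a normal to Π_1 is A_1A_2 × A_1A_3 = (6, -10, 10).
Using A_1: Π_1 has equation 6x - 10y + 10z = 94.
Foot = Q − λn with λ = (n·Q − d)/|n|² = (-260 − 94)/236 = -3/2.
Foot = (-5, 15, -8) − (-3/2)·(6, -10, 10) = (4, 0, 7).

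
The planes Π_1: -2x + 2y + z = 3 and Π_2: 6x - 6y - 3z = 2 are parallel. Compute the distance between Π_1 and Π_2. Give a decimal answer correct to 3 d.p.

Rescale Π_2 by 1/(-3): -2x + 2y + z = -2/3. Then distance = |3 − (-2/3)| / √9 ≈ 1.222.

1.222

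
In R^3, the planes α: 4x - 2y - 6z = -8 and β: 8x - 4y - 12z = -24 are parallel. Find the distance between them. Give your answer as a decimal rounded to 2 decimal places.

0.53

Rescale β by 1/2: 4x - 2y - 6z = -12. Then distance = |-8 − (-12)| / √56 ≈ 0.53.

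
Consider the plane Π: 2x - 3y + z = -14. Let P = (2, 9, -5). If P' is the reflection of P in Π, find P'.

(6, 3, -3)

λ = (n·P − d)/|n|² = (-28 − (-14))/14 = -1.
Reflection = P − 2λn = (2, 9, -5) − (-2)·(2, -3, 1) = (6, 3, -3).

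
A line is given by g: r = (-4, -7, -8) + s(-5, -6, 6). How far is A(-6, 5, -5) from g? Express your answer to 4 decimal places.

11.7065

Taking (-4, -7, -8) on g with direction v = (-5, -6, 6): w = A − (-4, -7, -8) = (-2, 12, 3), and w × v = (90, -3, 72).
Distance = |w × v| / |v| = √13293 / √97 ≈ 11.7065.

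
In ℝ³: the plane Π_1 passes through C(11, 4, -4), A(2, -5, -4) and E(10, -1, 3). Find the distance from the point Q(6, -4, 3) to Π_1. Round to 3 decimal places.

0.656

CA = (-9, -9, 0), CE = (-1, -5, 7); a normal to Π_1 is CA × CE = (-63, 63, 36).
Using C: Π_1 has equation -63x + 63y + 36z = -585.
n·Q − d = (-63)·(6) + (63)·(-4) + (36)·(3) − (-585) = 63; |n| = √9234.
Distance = |63| / √9234 = 63/√9234 ≈ 0.656.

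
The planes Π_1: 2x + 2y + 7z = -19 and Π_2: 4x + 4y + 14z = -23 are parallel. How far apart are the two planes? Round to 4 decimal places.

Rescale Π_2 by 1/2: 2x + 2y + 7z = -23/2. Then distance = |-19 − (-23/2)| / √57 ≈ 0.9934.

0.9934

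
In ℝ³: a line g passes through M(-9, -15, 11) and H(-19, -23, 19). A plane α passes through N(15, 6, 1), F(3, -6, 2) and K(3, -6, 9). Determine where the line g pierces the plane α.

A direction vector for g is H − M = (-10, -8, 8).
NF = (-12, -12, 1), NK = (-12, -12, 8); a normal to α is NF × NK = (-84, 84, 0).
Using N: α has equation -84x + 84y = -756.
Substitute r = (-9, -15, 11) + t(-10, -8, 8) into the plane: -504 + 168t = -756, so t = -3/2.
Intersection: (-9, -15, 11) + (-3/2)·(-10, -8, 8) = (6, -3, -1).

(6, -3, -1)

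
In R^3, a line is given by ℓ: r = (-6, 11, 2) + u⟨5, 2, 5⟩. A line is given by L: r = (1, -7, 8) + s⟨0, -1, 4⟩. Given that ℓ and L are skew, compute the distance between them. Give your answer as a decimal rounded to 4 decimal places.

Common perpendicular direction n = (5, 2, 5) × (0, -1, 4) = (13, -20, -5).
With w = (1, -7, 8) − (-6, 11, 2) = (7, -18, 6), w · n = 421.
Distance = |w · n| / |n| = |421| / √594 ≈ 17.2738.

17.2738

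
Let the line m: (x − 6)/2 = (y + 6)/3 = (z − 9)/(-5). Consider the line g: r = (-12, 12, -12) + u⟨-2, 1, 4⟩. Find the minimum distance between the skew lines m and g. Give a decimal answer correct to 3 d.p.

m has direction (2, 3, -5) through (6, -6, 9).
Common perpendicular direction n = (2, 3, -5) × (-2, 1, 4) = (17, 2, 8).
With w = (-12, 12, -12) − (6, -6, 9) = (-18, 18, -21), w · n = -438.
Distance = |w · n| / |n| = |-438| / √357 ≈ 23.181.

23.181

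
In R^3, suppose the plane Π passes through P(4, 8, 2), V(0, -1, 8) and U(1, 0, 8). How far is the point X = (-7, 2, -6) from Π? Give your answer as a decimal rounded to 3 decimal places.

1.015

PV = (-4, -9, 6), PU = (-3, -8, 6); a normal to Π is PV × PU = (-6, 6, 5).
Using P: Π has equation -6x + 6y + 5z = 34.
n·X − d = (-6)·(-7) + (6)·(2) + (5)·(-6) − 34 = -10; |n| = √97.
Distance = |-10| / √97 = 10/√97 ≈ 1.015.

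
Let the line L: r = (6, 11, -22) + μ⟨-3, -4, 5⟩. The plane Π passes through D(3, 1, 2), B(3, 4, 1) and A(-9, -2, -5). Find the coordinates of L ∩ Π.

DB = (0, 3, -1), DA = (-12, -3, -7); a normal to Π is DB × DA = (-24, 12, 36).
Using D: Π has equation -24x + 12y + 36z = 12.
Substitute r = (6, 11, -22) + t(-3, -4, 5) into the plane: -804 + 204t = 12, so t = 4.
Intersection: (6, 11, -22) + 4·(-3, -4, 5) = (-6, -5, -2).

(-6, -5, -2)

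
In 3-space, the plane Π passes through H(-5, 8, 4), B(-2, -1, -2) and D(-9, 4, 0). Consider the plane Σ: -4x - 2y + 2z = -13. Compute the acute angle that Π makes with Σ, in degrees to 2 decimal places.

HB = (3, -9, -6), HD = (-4, -4, -4); a normal to Π is HB × HD = (12, 36, -48).
Using H: Π has equation 12x + 36y - 48z = 36.
cos θ = |n₁·n₂| / (|n₁||n₂|) = |-216| / (√3744 · √24).
θ = arccos(0.72058) ≈ 43.90°.

43.90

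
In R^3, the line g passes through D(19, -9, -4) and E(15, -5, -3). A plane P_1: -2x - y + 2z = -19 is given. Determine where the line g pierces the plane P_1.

(7, 3, -1)

A direction vector for g is E − D = (-4, 4, 1).
Substitute r = (19, -9, -4) + t(-4, 4, 1) into the plane: -37 + 6t = -19, so t = 3.
Intersection: (19, -9, -4) + 3·(-4, 4, 1) = (7, 3, -1).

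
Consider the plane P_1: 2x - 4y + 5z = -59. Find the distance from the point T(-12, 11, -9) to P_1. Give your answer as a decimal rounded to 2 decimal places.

8.05

n·T − d = (2)·(-12) + (-4)·(11) + (5)·(-9) − (-59) = -54; |n| = √45.
Distance = |-54| / √45 = 54/√45 ≈ 8.05.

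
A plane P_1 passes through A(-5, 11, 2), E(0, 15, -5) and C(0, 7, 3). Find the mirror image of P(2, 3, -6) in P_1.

(8, 13, 4)

AE = (5, 4, -7), AC = (5, -4, 1); a normal to P_1 is AE × AC = (-24, -40, -40).
Using A: P_1 has equation -24x - 40y - 40z = -400.
λ = (n·P − d)/|n|² = (72 − (-400))/3776 = 1/8.
Reflection = P − 2λn = (2, 3, -6) − (1/4)·(-24, -40, -40) = (8, 13, 4).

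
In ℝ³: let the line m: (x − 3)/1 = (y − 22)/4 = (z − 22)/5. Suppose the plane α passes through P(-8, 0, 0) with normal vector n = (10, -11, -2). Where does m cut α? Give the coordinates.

(-1, 6, 2)

m has direction (1, 4, 5) through (3, 22, 22).
α: n·r = n·P gives 10x - 11y - 2z = -80.
Substitute r = (3, 22, 22) + t(1, 4, 5) into the plane: -256 + (-44)t = -80, so t = -4.
Intersection: (3, 22, 22) + (-4)·(1, 4, 5) = (-1, 6, 2).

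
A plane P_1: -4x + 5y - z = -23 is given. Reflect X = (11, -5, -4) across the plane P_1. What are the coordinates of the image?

(3, 5, -6)

λ = (n·X − d)/|n|² = (-65 − (-23))/42 = -1.
Reflection = X − 2λn = (11, -5, -4) − (-2)·(-4, 5, -1) = (3, 5, -6).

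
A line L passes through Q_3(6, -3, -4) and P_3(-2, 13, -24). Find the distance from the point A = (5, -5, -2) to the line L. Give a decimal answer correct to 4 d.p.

1.8196

A direction vector for L is P_3 − Q_3 = (-8, 16, -20).
Taking (6, -3, -4) on L with direction v = (-8, 16, -20): w = A − (6, -3, -4) = (-1, -2, 2), and w × v = (8, -36, -32).
Distance = |w × v| / |v| = √2384 / √720 ≈ 1.8196.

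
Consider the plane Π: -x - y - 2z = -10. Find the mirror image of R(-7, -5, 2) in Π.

(-1, 1, 14)

λ = (n·R − d)/|n|² = (8 − (-10))/6 = 3.
Reflection = R − 2λn = (-7, -5, 2) − 6·(-1, -1, -2) = (-1, 1, 14).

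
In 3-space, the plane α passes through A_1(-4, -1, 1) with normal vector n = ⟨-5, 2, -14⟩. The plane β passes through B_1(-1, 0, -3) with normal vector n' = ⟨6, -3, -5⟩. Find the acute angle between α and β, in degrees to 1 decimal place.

α: n·r = n·A_1 gives -5x + 2y - 14z = 4.
β: n'·r = n'·B_1 gives 6x - 3y - 5z = 9.
cos θ = |n₁·n₂| / (|n₁||n₂|) = |34| / (√225 · √70).
θ = arccos(0.27092) ≈ 74.3°.

74.3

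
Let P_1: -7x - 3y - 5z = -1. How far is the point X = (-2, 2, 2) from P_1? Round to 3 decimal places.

n·X − d = (-7)·(-2) + (-3)·(2) + (-5)·(2) − (-1) = -1; |n| = √83.
Distance = |-1| / √83 = 1/√83 ≈ 0.110.

0.110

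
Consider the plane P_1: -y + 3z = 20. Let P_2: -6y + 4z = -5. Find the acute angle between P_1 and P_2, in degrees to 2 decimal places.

37.87

cos θ = |n₁·n₂| / (|n₁||n₂|) = |18| / (√10 · √52).
θ = arccos(0.78935) ≈ 37.87°.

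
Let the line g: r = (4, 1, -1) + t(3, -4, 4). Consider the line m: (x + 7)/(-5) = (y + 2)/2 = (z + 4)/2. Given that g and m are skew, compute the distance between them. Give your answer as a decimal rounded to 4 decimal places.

8.8133

m has direction (-5, 2, 2) through (-7, -2, -4).
Common perpendicular direction n = (3, -4, 4) × (-5, 2, 2) = (-16, -26, -14).
With w = (-7, -2, -4) − (4, 1, -1) = (-11, -3, -3), w · n = 296.
Distance = |w · n| / |n| = |296| / √1128 ≈ 8.8133.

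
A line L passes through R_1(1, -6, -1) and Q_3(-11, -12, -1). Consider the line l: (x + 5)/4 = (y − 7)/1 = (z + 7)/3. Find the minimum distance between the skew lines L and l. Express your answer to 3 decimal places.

A direction vector for L is Q_3 − R_1 = (-12, -6, 0).
l has direction (4, 1, 3) through (-5, 7, -7).
Common perpendicular direction n = (-12, -6, 0) × (4, 1, 3) = (-18, 36, 12).
With w = (-5, 7, -7) − (1, -6, -1) = (-6, 13, -6), w · n = 504.
Distance = |w · n| / |n| = |504| / √1764 ≈ 12.000.

12.000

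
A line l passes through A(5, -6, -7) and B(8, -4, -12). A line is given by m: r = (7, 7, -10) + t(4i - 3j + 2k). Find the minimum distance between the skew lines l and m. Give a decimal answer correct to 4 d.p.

A direction vector for l is B − A = (3, 2, -5).
Common perpendicular direction n = (3, 2, -5) × (4, -3, 2) = (-11, -26, -17).
With w = (7, 7, -10) − (5, -6, -7) = (2, 13, -3), w · n = -309.
Distance = |w · n| / |n| = |-309| / √1086 ≈ 9.3766.

9.3766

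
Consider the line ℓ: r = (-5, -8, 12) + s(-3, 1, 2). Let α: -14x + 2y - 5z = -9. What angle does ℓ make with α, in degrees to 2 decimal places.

sin θ = |n·v| / (|n||v|) = |34| / (√225 · √14) = 0.60579.
θ ≈ 37.29°.

37.29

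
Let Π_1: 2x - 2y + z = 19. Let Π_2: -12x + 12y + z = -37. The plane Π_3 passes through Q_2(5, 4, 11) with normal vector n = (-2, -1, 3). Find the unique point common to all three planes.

Π_3: n·r = n·Q_2 gives -2x - y + 3z = 19.
Solving the 3×3 linear system 2x - 2y + z = 19, -12x + 12y + z = -37, -2x - y + 3z = 19 (e.g. by elimination or Cramer's rule, determinant = 42) gives (6, 2, 11).

(6, 2, 11)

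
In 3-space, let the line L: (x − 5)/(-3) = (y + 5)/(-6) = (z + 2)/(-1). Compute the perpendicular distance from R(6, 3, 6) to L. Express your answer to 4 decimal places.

L has direction (-3, -6, -1) through (5, -5, -2).
Taking (5, -5, -2) on L with direction v = (-3, -6, -1): w = R − (5, -5, -2) = (1, 8, 8), and w × v = (40, -23, 18).
Distance = |w × v| / |v| = √2453 / √46 ≈ 7.3025.

7.3025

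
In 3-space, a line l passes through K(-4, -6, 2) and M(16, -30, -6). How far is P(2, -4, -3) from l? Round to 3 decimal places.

A direction vector for l is M − K = (20, -24, -8).
Taking (-4, -6, 2) on l with direction v = (20, -24, -8): w = P − (-4, -6, 2) = (6, 2, -5), and w × v = (-136, -52, -184).
Distance = |w × v| / |v| = √55056 / √1040 ≈ 7.276.

7.276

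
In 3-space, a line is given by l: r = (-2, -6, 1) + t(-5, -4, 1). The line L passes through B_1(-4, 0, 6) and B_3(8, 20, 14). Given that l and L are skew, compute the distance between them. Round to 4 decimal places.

A direction vector for L is B_3 − B_1 = (12, 20, 8).
Common perpendicular direction n = (-5, -4, 1) × (12, 20, 8) = (-52, 52, -52).
With w = (-4, 0, 6) − (-2, -6, 1) = (-2, 6, 5), w · n = 156.
Distance = |w · n| / |n| = |156| / √8112 ≈ 1.7321.

1.7321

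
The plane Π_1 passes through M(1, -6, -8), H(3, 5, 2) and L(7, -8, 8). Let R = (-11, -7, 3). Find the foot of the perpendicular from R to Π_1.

(3, -5, -2)

MH = (2, 11, 10), ML = (6, -2, 16); a normal to Π_1 is MH × ML = (196, 28, -70).
Using M: Π_1 has equation 196x + 28y - 70z = 588.
Foot = R − λn with λ = (n·R − d)/|n|² = (-2562 − 588)/44100 = -1/14.
Foot = (-11, -7, 3) − (-1/14)·(196, 28, -70) = (3, -5, -2).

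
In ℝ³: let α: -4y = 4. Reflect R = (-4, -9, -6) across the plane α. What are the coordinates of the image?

(-4, 7, -6)

λ = (n·R − d)/|n|² = (36 − 4)/16 = 2.
Reflection = R − 2λn = (-4, -9, -6) − 4·(0, -4, 0) = (-4, 7, -6).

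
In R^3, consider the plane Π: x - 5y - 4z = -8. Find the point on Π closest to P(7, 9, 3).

(8, 4, -1)

Foot = P − λn with λ = (n·P − d)/|n|² = (-50 − (-8))/42 = -1.
Foot = (7, 9, 3) − (-1)·(1, -5, -4) = (8, 4, -1).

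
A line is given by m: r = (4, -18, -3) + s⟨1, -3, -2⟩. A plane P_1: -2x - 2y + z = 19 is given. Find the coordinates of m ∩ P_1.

Substitute r = (4, -18, -3) + t(1, -3, -2) into the plane: 25 + 2t = 19, so t = -3.
Intersection: (4, -18, -3) + (-3)·(1, -3, -2) = (1, -9, 3).

(1, -9, 3)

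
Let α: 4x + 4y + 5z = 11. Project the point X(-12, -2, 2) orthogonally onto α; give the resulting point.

Foot = X − λn with λ = (n·X − d)/|n|² = (-46 − 11)/57 = -1.
Foot = (-12, -2, 2) − (-1)·(4, 4, 5) = (-8, 2, 7).

(-8, 2, 7)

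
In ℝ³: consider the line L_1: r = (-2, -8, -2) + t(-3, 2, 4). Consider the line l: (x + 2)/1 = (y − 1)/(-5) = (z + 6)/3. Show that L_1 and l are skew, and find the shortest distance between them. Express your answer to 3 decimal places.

2.041

l has direction (1, -5, 3) through (-2, 1, -6).
Common perpendicular direction n = (-3, 2, 4) × (1, -5, 3) = (26, 13, 13).
With w = (-2, 1, -6) − (-2, -8, -2) = (0, 9, -4), w · n = 65.
Since n ≠ 0 the lines are not parallel, and w · n = 65 ≠ 0 so they do not intersect; hence they are skew.
Distance = |w · n| / |n| = |65| / √1014 ≈ 2.041.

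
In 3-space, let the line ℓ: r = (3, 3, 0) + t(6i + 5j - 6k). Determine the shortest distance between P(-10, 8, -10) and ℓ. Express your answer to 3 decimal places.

Taking (3, 3, 0) on ℓ with direction v = (6, 5, -6): w = P − (3, 3, 0) = (-13, 5, -10), and w × v = (20, -138, -95).
Distance = |w × v| / |v| = √28469 / √97 ≈ 17.132.

17.132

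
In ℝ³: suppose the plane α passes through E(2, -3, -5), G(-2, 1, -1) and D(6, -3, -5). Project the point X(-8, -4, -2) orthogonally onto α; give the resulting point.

(-8, -2, -4)

EG = (-4, 4, 4), ED = (4, 0, 0); a normal to α is EG × ED = (0, 16, -16).
Using E: α has equation 16y - 16z = 32.
Foot = X − λn with λ = (n·X − d)/|n|² = (-32 − 32)/512 = -1/8.
Foot = (-8, -4, -2) − (-1/8)·(0, 16, -16) = (-8, -2, -4).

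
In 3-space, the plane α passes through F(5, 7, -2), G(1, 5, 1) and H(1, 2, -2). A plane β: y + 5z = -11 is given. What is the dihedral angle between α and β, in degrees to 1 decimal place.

65.4

FG = (-4, -2, 3), FH = (-4, -5, 0); a normal to α is FG × FH = (15, -12, 12).
Using F: α has equation 15x - 12y + 12z = -33.
cos θ = |n₁·n₂| / (|n₁||n₂|) = |48| / (√513 · √26).
θ = arccos(0.41562) ≈ 65.4°.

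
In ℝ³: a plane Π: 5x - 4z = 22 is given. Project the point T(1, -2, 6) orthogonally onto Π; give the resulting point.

Foot = T − λn with λ = (n·T − d)/|n|² = (-19 − 22)/41 = -1.
Foot = (1, -2, 6) − (-1)·(5, 0, -4) = (6, -2, 2).

(6, -2, 2)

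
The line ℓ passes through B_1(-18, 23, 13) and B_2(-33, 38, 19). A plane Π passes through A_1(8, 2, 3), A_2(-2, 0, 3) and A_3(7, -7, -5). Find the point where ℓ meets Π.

(2, 3, 5)

A direction vector for ℓ is B_2 − B_1 = (-15, 15, 6).
A_1A_2 = (-10, -2, 0), A_1A_3 = (-1, -9, -8); a normal to Π is A_1A_2 × A_1A_3 = (16, -80, 88).
Using A_1: Π has equation 16x - 80y + 88z = 232.
Substitute r = (-18, 23, 13) + t(-15, 15, 6) into the plane: -984 + (-912)t = 232, so t = -4/3.
Intersection: (-18, 23, 13) + (-4/3)·(-15, 15, 6) = (2, 3, 5).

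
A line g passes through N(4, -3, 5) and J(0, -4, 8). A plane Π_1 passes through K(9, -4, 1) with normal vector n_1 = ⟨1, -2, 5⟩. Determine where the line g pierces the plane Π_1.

A direction vector for g is J − N = (-4, -1, 3).
Π_1: n_1·r = n_1·K gives x - 2y + 5z = 22.
Substitute r = (4, -3, 5) + t(-4, -1, 3) into the plane: 35 + 13t = 22, so t = -1.
Intersection: (4, -3, 5) + (-1)·(-4, -1, 3) = (8, -2, 2).

(8, -2, 2)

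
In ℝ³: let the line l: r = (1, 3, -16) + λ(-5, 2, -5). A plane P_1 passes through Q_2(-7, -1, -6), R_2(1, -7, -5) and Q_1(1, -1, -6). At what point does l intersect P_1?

Q_2R_2 = (8, -6, 1), Q_2Q_1 = (8, 0, 0); a normal to P_1 is Q_2R_2 × Q_2Q_1 = (0, 8, 48).
Using Q_2: P_1 has equation 8y + 48z = -296.
Substitute r = (1, 3, -16) + t(-5, 2, -5) into the plane: -744 + (-224)t = -296, so t = -2.
Intersection: (1, 3, -16) + (-2)·(-5, 2, -5) = (11, -1, -6).

(11, -1, -6)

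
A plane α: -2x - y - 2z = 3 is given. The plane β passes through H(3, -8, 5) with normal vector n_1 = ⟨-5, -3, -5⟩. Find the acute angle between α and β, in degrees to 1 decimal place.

3.5

β: n_1·r = n_1·H gives -5x - 3y - 5z = -16.
cos θ = |n₁·n₂| / (|n₁||n₂|) = |23| / (√9 · √59).
θ = arccos(0.99811) ≈ 3.5°.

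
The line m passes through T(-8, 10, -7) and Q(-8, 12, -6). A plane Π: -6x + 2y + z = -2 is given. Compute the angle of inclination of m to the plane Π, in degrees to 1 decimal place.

A direction vector for m is Q − T = (0, 2, 1).
sin θ = |n·v| / (|n||v|) = |5| / (√41 · √5) = 0.34922.
θ ≈ 20.4°.

20.4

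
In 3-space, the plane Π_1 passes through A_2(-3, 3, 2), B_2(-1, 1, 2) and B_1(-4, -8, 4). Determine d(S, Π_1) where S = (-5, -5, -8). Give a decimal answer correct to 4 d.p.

11.3555

A_2B_2 = (2, -2, 0), A_2B_1 = (-1, -11, 2); a normal to Π_1 is A_2B_2 × A_2B_1 = (-4, -4, -24).
Using A_2: Π_1 has equation -4x - 4y - 24z = -48.
n·S − d = (-4)·(-5) + (-4)·(-5) + (-24)·(-8) − (-48) = 280; |n| = √608.
Distance = |280| / √608 = 280/√608 ≈ 11.3555.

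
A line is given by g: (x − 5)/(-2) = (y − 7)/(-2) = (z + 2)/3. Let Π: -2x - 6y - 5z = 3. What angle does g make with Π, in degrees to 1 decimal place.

1.7

g has direction (-2, -2, 3) through (5, 7, -2).
sin θ = |n·v| / (|n||v|) = |1| / (√65 · √17) = 0.03008.
θ ≈ 1.7°.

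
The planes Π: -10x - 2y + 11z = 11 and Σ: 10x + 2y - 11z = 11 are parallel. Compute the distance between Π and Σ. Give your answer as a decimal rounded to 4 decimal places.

1.4667

Rescale Σ by 1/(-1): -10x - 2y + 11z = -11. Then distance = |11 − (-11)| / √225 ≈ 1.4667.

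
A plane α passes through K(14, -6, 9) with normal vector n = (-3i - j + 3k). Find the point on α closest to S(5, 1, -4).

(2, 0, -1)

α: n·r = n·K gives -3x - y + 3z = -9.
Foot = S − λn with λ = (n·S − d)/|n|² = (-28 − (-9))/19 = -1.
Foot = (5, 1, -4) − (-1)·(-3, -1, 3) = (2, 0, -1).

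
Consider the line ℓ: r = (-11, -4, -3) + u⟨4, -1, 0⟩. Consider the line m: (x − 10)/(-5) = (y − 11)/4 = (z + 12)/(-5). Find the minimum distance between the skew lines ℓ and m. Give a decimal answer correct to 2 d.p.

13.10

m has direction (-5, 4, -5) through (10, 11, -12).
Common perpendicular direction n = (4, -1, 0) × (-5, 4, -5) = (5, 20, 11).
With w = (10, 11, -12) − (-11, -4, -3) = (21, 15, -9), w · n = 306.
Distance = |w · n| / |n| = |306| / √546 ≈ 13.10.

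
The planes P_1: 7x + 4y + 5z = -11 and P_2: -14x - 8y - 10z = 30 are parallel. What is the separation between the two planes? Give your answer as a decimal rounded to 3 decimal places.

Rescale P_2 by 1/(-2): 7x + 4y + 5z = -15. Then distance = |-11 − (-15)| / √90 ≈ 0.422.

0.422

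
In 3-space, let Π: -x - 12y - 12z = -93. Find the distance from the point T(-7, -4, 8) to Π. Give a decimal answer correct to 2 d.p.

3.06

n·T − d = (-1)·(-7) + (-12)·(-4) + (-12)·(8) − (-93) = 52; |n| = √289.
Distance = |52| / √289 = 52/√289 ≈ 3.06.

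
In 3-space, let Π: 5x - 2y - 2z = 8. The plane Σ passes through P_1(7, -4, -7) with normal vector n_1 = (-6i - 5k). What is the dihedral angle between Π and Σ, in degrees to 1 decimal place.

Σ: n_1·r = n_1·P_1 gives -6x - 5z = -7.
cos θ = |n₁·n₂| / (|n₁||n₂|) = |-20| / (√33 · √61).
θ = arccos(0.44577) ≈ 63.5°.

63.5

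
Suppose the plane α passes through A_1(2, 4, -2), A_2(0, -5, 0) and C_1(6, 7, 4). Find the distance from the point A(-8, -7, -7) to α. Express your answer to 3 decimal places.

A_1A_2 = (-2, -9, 2), A_1C_1 = (4, 3, 6); a normal to α is A_1A_2 × A_1C_1 = (-60, 20, 30).
Using A_1: α has equation -60x + 20y + 30z = -100.
n·A − d = (-60)·(-8) + (20)·(-7) + (30)·(-7) − (-100) = 230; |n| = √4900.
Distance = |230| / √4900 = 230/√4900 ≈ 3.286.

3.286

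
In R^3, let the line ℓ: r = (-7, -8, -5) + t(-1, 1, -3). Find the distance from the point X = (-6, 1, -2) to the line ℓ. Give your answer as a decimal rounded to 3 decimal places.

9.535

Taking (-7, -8, -5) on ℓ with direction v = (-1, 1, -3): w = X − (-7, -8, -5) = (1, 9, 3), and w × v = (-30, 0, 10).
Distance = |w × v| / |v| = √1000 / √11 ≈ 9.535.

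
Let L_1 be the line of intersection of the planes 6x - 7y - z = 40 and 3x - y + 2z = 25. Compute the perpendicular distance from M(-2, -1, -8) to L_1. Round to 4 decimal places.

Direction of L_1: (6, -7, -1) × (3, -1, 2) = (-15, -15, 15).
A point on L_1: solving the two plane equations with x = 2 gives (2, -5, 7).
Taking (2, -5, 7) on L_1 with direction v = (-15, -15, 15): w = M − (2, -5, 7) = (-4, 4, -15), and w × v = (-165, 285, 120).
Distance = |w × v| / |v| = √122850 / √675 ≈ 13.4907.

13.4907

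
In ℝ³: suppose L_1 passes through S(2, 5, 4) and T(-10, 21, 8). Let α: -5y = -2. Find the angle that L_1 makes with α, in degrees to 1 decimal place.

A direction vector for L_1 is T − S = (-12, 16, 4).
sin θ = |n·v| / (|n||v|) = |-80| / (√25 · √416) = 0.78446.
θ ≈ 51.7°.

51.7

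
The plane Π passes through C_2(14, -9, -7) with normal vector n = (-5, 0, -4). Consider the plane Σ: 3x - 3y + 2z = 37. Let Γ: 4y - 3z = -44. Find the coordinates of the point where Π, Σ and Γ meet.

Π: n·r = n·C_2 gives -5x - 4z = -42.
Solving the 3×3 linear system -5x - 4z = -42, 3x - 3y + 2z = 37, 4y - 3z = -44 (e.g. by elimination or Cramer's rule, determinant = -53) gives (2, -5, 8).

(2, -5, 8)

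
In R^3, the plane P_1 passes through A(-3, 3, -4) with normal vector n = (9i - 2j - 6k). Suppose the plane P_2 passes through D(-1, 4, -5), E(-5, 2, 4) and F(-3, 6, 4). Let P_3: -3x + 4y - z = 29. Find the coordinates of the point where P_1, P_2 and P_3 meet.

P_1: n·r = n·A gives 9x - 2y - 6z = -9.
DE = (-4, -2, 9), DF = (-2, 2, 9); a normal to P_2 is DE × DF = (-36, 18, -12).
Using D: P_2 has equation -36x + 18y - 12z = 168.
Solving the 3×3 linear system 9x - 2y - 6z = -9, -36x + 18y - 12z = 168, -3x + 4y - z = 29 (e.g. by elimination or Cramer's rule, determinant = 810) gives (-1, 6, -2).

(-1, 6, -2)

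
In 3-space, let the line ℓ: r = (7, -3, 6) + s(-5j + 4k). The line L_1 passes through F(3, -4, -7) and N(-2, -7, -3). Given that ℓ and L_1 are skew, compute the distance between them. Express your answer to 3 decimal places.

A direction vector for L_1 is N − F = (-5, -3, 4).
Common perpendicular direction n = (0, -5, 4) × (-5, -3, 4) = (-8, -20, -25).
With w = (3, -4, -7) − (7, -3, 6) = (-4, -1, -13), w · n = 377.
Distance = |w · n| / |n| = |377| / √1089 ≈ 11.424.

11.424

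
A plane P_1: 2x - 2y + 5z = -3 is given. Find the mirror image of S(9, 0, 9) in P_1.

λ = (n·S − d)/|n|² = (63 − (-3))/33 = 2.
Reflection = S − 2λn = (9, 0, 9) − 4·(2, -2, 5) = (1, 8, -11).

(1, 8, -11)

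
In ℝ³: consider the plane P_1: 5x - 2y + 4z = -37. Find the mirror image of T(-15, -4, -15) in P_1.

(5, -12, 1)

λ = (n·T − d)/|n|² = (-127 − (-37))/45 = -2.
Reflection = T − 2λn = (-15, -4, -15) − (-4)·(5, -2, 4) = (5, -12, 1).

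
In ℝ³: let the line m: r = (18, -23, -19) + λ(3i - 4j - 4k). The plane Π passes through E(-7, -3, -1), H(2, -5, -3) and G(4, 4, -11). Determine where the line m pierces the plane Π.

EH = (9, -2, -2), EG = (11, 7, -10); a normal to Π is EH × EG = (34, 68, 85).
Using E: Π has equation 34x + 68y + 85z = -527.
Substitute r = (18, -23, -19) + t(3, -4, -4) into the plane: -2567 + (-510)t = -527, so t = -4.
Intersection: (18, -23, -19) + (-4)·(3, -4, -4) = (6, -7, -3).

(6, -7, -3)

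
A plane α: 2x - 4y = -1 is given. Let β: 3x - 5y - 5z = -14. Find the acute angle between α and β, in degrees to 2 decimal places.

cos θ = |n₁·n₂| / (|n₁||n₂|) = |26| / (√20 · √59).
θ = arccos(0.75689) ≈ 40.81°.

40.81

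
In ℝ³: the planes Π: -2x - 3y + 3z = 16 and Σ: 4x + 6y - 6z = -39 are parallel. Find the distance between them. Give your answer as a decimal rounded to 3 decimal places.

0.746

Rescale Σ by 1/(-2): -2x - 3y + 3z = 39/2. Then distance = |16 − (39/2)| / √22 ≈ 0.746.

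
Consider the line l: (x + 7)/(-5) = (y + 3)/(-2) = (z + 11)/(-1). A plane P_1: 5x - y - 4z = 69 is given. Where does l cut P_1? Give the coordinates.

(8, 3, -8)

l has direction (-5, -2, -1) through (-7, -3, -11).
Substitute r = (-7, -3, -11) + t(-5, -2, -1) into the plane: 12 + (-19)t = 69, so t = -3.
Intersection: (-7, -3, -11) + (-3)·(-5, -2, -1) = (8, 3, -8).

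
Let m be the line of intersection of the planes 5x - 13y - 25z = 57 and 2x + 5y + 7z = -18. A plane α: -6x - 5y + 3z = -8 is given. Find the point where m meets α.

(-1, 1, -3)

Direction of m: (5, -13, -25) × (2, 5, 7) = (34, -85, 51).
A point on m: solving the two plane equations with x = -3 gives (-3, 6, -6).
Substitute r = (-3, 6, -6) + t(34, -85, 51) into the plane: -30 + 374t = -8, so t = 1/17.
Intersection: (-3, 6, -6) + (1/17)·(34, -85, 51) = (-1, 1, -3).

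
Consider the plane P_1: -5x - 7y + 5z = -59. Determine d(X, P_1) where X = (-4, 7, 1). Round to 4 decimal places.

n·X − d = (-5)·(-4) + (-7)·(7) + (5)·(1) − (-59) = 35; |n| = √99.
Distance = |35| / √99 = 35/√99 ≈ 3.5176.

3.5176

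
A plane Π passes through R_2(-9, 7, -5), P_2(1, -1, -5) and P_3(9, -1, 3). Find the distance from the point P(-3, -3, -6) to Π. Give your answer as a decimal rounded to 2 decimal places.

R_2P_2 = (10, -8, 0), R_2P_3 = (18, -8, 8); a normal to Π is R_2P_2 × R_2P_3 = (-64, -80, 64).
Using R_2: Π has equation -64x - 80y + 64z = -304.
n·P − d = (-64)·(-3) + (-80)·(-3) + (64)·(-6) − (-304) = 352; |n| = √14592.
Distance = |352| / √14592 = 352/√14592 ≈ 2.91.

2.91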